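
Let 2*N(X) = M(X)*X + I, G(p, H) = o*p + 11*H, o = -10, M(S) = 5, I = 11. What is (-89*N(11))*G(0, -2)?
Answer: 64614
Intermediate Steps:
G(p, H) = -10*p + 11*H
N(X) = 11/2 + 5*X/2 (N(X) = (5*X + 11)/2 = (11 + 5*X)/2 = 11/2 + 5*X/2)
(-89*N(11))*G(0, -2) = (-89*(11/2 + (5/2)*11))*(-10*0 + 11*(-2)) = (-89*(11/2 + 55/2))*(0 - 22) = -89*33*(-22) = -2937*(-22) = 64614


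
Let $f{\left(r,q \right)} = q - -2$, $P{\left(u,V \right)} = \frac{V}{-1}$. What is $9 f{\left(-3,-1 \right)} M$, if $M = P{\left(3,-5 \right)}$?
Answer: $45$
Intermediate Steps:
$P{\left(u,V \right)} = - V$ ($P{\left(u,V \right)} = V \left(-1\right) = - V$)
$M = 5$ ($M = \left(-1\right) \left(-5\right) = 5$)
$f{\left(r,q \right)} = 2 + q$ ($f{\left(r,q \right)} = q + 2 = 2 + q$)
$9 f{\left(-3,-1 \right)} M = 9 \left(2 - 1\right) 5 = 9 \cdot 1 \cdot 5 = 9 \cdot 5 = 45$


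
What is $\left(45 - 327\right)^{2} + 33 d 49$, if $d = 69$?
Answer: $191097$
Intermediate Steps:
$\left(45 - 327\right)^{2} + 33 d 49 = \left(45 - 327\right)^{2} + 33 \cdot 69 \cdot 49 = \left(-282\right)^{2} + 2277 \cdot 49 = 79524 + 111573 = 191097$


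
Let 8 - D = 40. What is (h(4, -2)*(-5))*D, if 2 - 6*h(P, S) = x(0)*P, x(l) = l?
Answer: 160/3 ≈ 53.333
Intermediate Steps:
D = -32 (D = 8 - 1*40 = 8 - 40 = -32)
h(P, S) = ⅓ (h(P, S) = ⅓ - 0*P = ⅓ - ⅙*0 = ⅓ + 0 = ⅓)
(h(4, -2)*(-5))*D = ((⅓)*(-5))*(-32) = -5/3*(-32) = 160/3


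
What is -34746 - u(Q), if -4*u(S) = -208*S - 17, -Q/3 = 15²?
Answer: 1399/4 ≈ 349.75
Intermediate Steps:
Q = -675 (Q = -3*15² = -3*225 = -675)
u(S) = 17/4 + 52*S (u(S) = -(-208*S - 17)/4 = -(-17 - 208*S)/4 = 17/4 + 52*S)
-34746 - u(Q) = -34746 - (17/4 + 52*(-675)) = -34746 - (17/4 - 35100) = -34746 - 1*(-140383/4) = -34746 + 140383/4 = 1399/4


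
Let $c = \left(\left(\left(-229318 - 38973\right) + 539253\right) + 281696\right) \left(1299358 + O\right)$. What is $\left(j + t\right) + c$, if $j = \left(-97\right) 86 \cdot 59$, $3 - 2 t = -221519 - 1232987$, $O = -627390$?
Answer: $\frac{742737452041}{2} \approx 3.7137 \cdot 10^{11}$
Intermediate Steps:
$t = \frac{1454509}{2}$ ($t = \frac{3}{2} - \frac{-221519 - 1232987}{2} = \frac{3}{2} - -727253 = \frac{3}{2} + 727253 = \frac{1454509}{2} \approx 7.2725 \cdot 10^{5}$)
$c = 371368490944$ ($c = \left(\left(\left(-229318 - 38973\right) + 539253\right) + 281696\right) \left(1299358 - 627390\right) = \left(\left(-268291 + 539253\right) + 281696\right) 671968 = \left(270962 + 281696\right) 671968 = 552658 \cdot 671968 = 371368490944$)
$j = -492178$ ($j = \left(-8342\right) 59 = -492178$)
$\left(j + t\right) + c = \left(-492178 + \frac{1454509}{2}\right) + 371368490944 = \frac{470153}{2} + 371368490944 = \frac{742737452041}{2}$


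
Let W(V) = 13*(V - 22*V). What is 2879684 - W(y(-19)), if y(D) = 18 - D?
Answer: 2889785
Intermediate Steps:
W(V) = -273*V (W(V) = 13*(-21*V) = -273*V)
2879684 - W(y(-19)) = 2879684 - (-273)*(18 - 1*(-19)) = 2879684 - (-273)*(18 + 19) = 2879684 - (-273)*37 = 2879684 - 1*(-10101) = 2879684 + 10101 = 2889785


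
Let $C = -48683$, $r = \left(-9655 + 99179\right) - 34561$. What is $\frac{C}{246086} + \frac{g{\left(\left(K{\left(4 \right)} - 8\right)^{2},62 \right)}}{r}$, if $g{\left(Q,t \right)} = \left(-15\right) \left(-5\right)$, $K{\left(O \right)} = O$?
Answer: $- \frac{885769093}{4508541606} \approx -0.19646$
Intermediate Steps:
$r = 54963$ ($r = 89524 - 34561 = 54963$)
$g{\left(Q,t \right)} = 75$
$\frac{C}{246086} + \frac{g{\left(\left(K{\left(4 \right)} - 8\right)^{2},62 \right)}}{r} = - \frac{48683}{246086} + \frac{75}{54963} = \left(-48683\right) \frac{1}{246086} + 75 \cdot \frac{1}{54963} = - \frac{48683}{246086} + \frac{25}{18321} = - \frac{885769093}{4508541606}$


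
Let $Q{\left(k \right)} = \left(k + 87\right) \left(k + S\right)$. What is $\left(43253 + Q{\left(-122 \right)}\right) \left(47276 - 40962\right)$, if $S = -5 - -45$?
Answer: $291220622$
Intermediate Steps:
$S = 40$ ($S = -5 + 45 = 40$)
$Q{\left(k \right)} = \left(40 + k\right) \left(87 + k\right)$ ($Q{\left(k \right)} = \left(k + 87\right) \left(k + 40\right) = \left(87 + k\right) \left(40 + k\right) = \left(40 + k\right) \left(87 + k\right)$)
$\left(43253 + Q{\left(-122 \right)}\right) \left(47276 - 40962\right) = \left(43253 + \left(3480 + \left(-122\right)^{2} + 127 \left(-122\right)\right)\right) \left(47276 - 40962\right) = \left(43253 + \left(3480 + 14884 - 15494\right)\right) 6314 = \left(43253 + 2870\right) 6314 = 46123 \cdot 6314 = 291220622$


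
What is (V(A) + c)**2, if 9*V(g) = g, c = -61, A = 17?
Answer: 283024/81 ≈ 3494.1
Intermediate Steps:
V(g) = g/9
(V(A) + c)**2 = ((1/9)*17 - 61)**2 = (17/9 - 61)**2 = (-532/9)**2 = 283024/81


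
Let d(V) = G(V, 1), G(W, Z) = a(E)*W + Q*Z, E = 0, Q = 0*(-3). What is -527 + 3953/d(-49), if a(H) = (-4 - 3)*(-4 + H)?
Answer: -726997/1372 ≈ -529.88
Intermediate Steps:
Q = 0
a(H) = 28 - 7*H (a(H) = -7*(-4 + H) = 28 - 7*H)
G(W, Z) = 28*W (G(W, Z) = (28 - 7*0)*W + 0*Z = (28 + 0)*W + 0 = 28*W + 0 = 28*W)
d(V) = 28*V
-527 + 3953/d(-49) = -527 + 3953/((28*(-49))) = -527 + 3953/(-1372) = -527 + 3953*(-1/1372) = -527 - 3953/1372 = -726997/1372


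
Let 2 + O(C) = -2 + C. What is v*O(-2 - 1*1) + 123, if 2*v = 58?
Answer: -80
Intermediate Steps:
v = 29 (v = (½)*58 = 29)
O(C) = -4 + C (O(C) = -2 + (-2 + C) = -4 + C)
v*O(-2 - 1*1) + 123 = 29*(-4 + (-2 - 1*1)) + 123 = 29*(-4 + (-2 - 1)) + 123 = 29*(-4 - 3) + 123 = 29*(-7) + 123 = -203 + 123 = -80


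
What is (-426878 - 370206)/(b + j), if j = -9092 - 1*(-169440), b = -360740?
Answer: 199271/50098 ≈ 3.9776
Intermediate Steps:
j = 160348 (j = -9092 + 169440 = 160348)
(-426878 - 370206)/(b + j) = (-426878 - 370206)/(-360740 + 160348) = -797084/(-200392) = -797084*(-1/200392) = 199271/50098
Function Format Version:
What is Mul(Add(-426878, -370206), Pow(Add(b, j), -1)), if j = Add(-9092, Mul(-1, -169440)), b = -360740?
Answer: Rational(199271, 50098) ≈ 3.9776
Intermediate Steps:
j = 160348 (j = Add(-9092, 169440) = 160348)
Mul(Add(-426878, -370206), Pow(Add(b, j), -1)) = Mul(Add(-426878, -370206), Pow(Add(-360740, 160348), -1)) = Mul(-797084, Pow(-200392, -1)) = Mul(-797084, Rational(-1, 200392)) = Rational(199271, 50098)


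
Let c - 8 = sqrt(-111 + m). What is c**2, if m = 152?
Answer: (8 + sqrt(41))**2 ≈ 207.45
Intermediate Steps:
c = 8 + sqrt(41) (c = 8 + sqrt(-111 + 152) = 8 + sqrt(41) ≈ 14.403)
c**2 = (8 + sqrt(41))**2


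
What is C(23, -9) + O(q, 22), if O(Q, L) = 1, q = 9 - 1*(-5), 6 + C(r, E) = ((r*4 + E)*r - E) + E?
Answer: 1904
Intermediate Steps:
C(r, E) = -6 + r*(E + 4*r) (C(r, E) = -6 + (((r*4 + E)*r - E) + E) = -6 + (((4*r + E)*r - E) + E) = -6 + (((E + 4*r)*r - E) + E) = -6 + ((r*(E + 4*r) - E) + E) = -6 + ((-E + r*(E + 4*r)) + E) = -6 + r*(E + 4*r))
q = 14 (q = 9 + 5 = 14)
C(23, -9) + O(q, 22) = (-6 + 4*23² - 9*23) + 1 = (-6 + 4*529 - 207) + 1 = (-6 + 2116 - 207) + 1 = 1903 + 1 = 1904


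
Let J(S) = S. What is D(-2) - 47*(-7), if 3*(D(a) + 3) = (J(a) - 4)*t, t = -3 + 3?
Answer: 326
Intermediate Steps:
t = 0
D(a) = -3 (D(a) = -3 + ((a - 4)*0)/3 = -3 + ((-4 + a)*0)/3 = -3 + (⅓)*0 = -3 + 0 = -3)
D(-2) - 47*(-7) = -3 - 47*(-7) = -3 + 329 = 326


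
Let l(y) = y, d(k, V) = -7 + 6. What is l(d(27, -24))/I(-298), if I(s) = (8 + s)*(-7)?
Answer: -1/2030 ≈ -0.00049261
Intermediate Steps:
d(k, V) = -1
I(s) = -56 - 7*s
l(d(27, -24))/I(-298) = -1/(-56 - 7*(-298)) = -1/(-56 + 2086) = -1/2030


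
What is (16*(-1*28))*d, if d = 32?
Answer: -14336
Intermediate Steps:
(16*(-1*28))*d = (16*(-1*28))*32 = (16*(-28))*32 = -448*32 = -14336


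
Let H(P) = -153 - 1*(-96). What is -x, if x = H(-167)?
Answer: 57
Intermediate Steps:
H(P) = -57 (H(P) = -153 + 96 = -57)
x = -57
-x = -1*(-57) = 57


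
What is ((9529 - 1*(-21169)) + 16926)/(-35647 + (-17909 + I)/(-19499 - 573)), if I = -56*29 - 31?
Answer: -238977232/178871755 ≈ -1.3360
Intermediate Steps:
I = -1655 (I = -1624 - 31 = -1655)
((9529 - 1*(-21169)) + 16926)/(-35647 + (-17909 + I)/(-19499 - 573)) = ((9529 - 1*(-21169)) + 16926)/(-35647 + (-17909 - 1655)/(-19499 - 573)) = ((9529 + 21169) + 16926)/(-35647 - 19564/(-20072)) = (30698 + 16926)/(-35647 - 19564*(-1/20072)) = 47624/(-35647 + 4891/5018) = 47624/(-178871755/5018) = 47624*(-5018/178871755) = -238977232/178871755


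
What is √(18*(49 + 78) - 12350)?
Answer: 4*I*√629 ≈ 100.32*I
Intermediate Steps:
√(18*(49 + 78) - 12350) = √(18*127 - 12350) = √(2286 - 12350) = √(-10064) = 4*I*√629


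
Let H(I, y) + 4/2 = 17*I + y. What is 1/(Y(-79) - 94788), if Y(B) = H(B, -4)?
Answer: -1/96137 ≈ -1.0402e-5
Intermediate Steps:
H(I, y) = -2 + y + 17*I (H(I, y) = -2 + (17*I + y) = -2 + (y + 17*I) = -2 + y + 17*I)
Y(B) = -6 + 17*B (Y(B) = -2 - 4 + 17*B = -6 + 17*B)
1/(Y(-79) - 94788) = 1/((-6 + 17*(-79)) - 94788) = 1/((-6 - 1343) - 94788) = 1/(-1349 - 94788) = 1/(-96137) = -1/96137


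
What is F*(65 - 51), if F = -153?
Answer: -2142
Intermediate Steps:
F*(65 - 51) = -153*(65 - 51) = -153*14 = -2142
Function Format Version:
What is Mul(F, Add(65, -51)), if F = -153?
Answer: -2142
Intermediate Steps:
Mul(F, Add(65, -51)) = Mul(-153, Add(65, -51)) = Mul(-153, 14) = -2142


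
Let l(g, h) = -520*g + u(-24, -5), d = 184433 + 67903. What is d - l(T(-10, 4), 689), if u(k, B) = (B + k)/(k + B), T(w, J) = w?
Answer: 247135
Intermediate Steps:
d = 252336
u(k, B) = 1 (u(k, B) = (B + k)/(B + k) = 1)
l(g, h) = 1 - 520*g (l(g, h) = -520*g + 1 = 1 - 520*g)
d - l(T(-10, 4), 689) = 252336 - (1 - 520*(-10)) = 252336 - (1 + 5200) = 252336 - 1*5201 = 252336 - 5201 = 247135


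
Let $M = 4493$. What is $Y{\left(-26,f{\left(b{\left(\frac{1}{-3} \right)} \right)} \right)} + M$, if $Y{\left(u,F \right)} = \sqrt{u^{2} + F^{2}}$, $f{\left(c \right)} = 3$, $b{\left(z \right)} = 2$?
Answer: $4493 + \sqrt{685} \approx 4519.2$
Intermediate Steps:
$Y{\left(u,F \right)} = \sqrt{F^{2} + u^{2}}$
$Y{\left(-26,f{\left(b{\left(\frac{1}{-3} \right)} \right)} \right)} + M = \sqrt{3^{2} + \left(-26\right)^{2}} + 4493 = \sqrt{9 + 676} + 4493 = \sqrt{685} + 4493 = 4493 + \sqrt{685}$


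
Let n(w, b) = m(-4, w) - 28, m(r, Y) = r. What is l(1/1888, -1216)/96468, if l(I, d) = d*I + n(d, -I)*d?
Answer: 1147885/2845806 ≈ 0.40336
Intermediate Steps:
n(w, b) = -32 (n(w, b) = -4 - 28 = -32)
l(I, d) = -32*d + I*d (l(I, d) = d*I - 32*d = I*d - 32*d = -32*d + I*d)
l(1/1888, -1216)/96468 = -1216*(-32 + 1/1888)/96468 = -1216*(-32 + 1/1888)*(1/96468) = -1216*(-60415/1888)*(1/96468) = (2295770/59)*(1/96468) = 1147885/2845806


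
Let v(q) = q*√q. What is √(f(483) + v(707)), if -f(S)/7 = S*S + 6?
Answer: √(-1633065 + 707*√707) ≈ 1270.5*I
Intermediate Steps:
f(S) = -42 - 7*S² (f(S) = -7*(S*S + 6) = -7*(S² + 6) = -7*(6 + S²) = -42 - 7*S²)
v(q) = q^(3/2)
√(f(483) + v(707)) = √((-42 - 7*483²) + 707^(3/2)) = √((-42 - 7*233289) + 707*√707) = √((-42 - 1633023) + 707*√707) = √(-1633065 + 707*√707)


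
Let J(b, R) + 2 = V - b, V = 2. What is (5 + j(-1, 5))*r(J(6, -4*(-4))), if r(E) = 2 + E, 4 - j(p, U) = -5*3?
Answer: -96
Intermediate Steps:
j(p, U) = 19 (j(p, U) = 4 - (-5)*3 = 4 - 1*(-15) = 4 + 15 = 19)
J(b, R) = -b (J(b, R) = -2 + (2 - b) = -b)
(5 + j(-1, 5))*r(J(6, -4*(-4))) = (5 + 19)*(2 - 1*6) = 24*(2 - 6) = 24*(-4) = -96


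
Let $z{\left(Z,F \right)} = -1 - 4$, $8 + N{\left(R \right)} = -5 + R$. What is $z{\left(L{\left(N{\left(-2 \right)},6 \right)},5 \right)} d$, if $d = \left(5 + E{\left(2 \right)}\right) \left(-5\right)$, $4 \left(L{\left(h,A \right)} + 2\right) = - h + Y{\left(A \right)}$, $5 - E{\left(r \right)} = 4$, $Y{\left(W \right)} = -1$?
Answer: $150$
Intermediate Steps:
$E{\left(r \right)} = 1$ ($E{\left(r \right)} = 5 - 4 = 1$)
$N{\left(R \right)} = -13 + R$ ($N{\left(R \right)} = -8 + \left(-5 + R\right) = -13 + R$)
$L{\left(h,A \right)} = - \frac{9}{4} - \frac{h}{4}$ ($L{\left(h,A \right)} = -2 + \frac{- h - 1}{4} = -2 + \frac{-1 - h}{4} = -2 - \left(\frac{1}{4} + \frac{h}{4}\right) = - \frac{9}{4} - \frac{h}{4}$)
$z{\left(Z,F \right)} = -5$ ($z{\left(Z,F \right)} = -1 - 4 = -5$)
$d = -30$ ($d = \left(5 + 1\right) \left(-5\right) = 6 \left(-5\right) = -30$)
$z{\left(L{\left(N{\left(-2 \right)},6 \right)},5 \right)} d = \left(-5\right) \left(-30\right) = 150$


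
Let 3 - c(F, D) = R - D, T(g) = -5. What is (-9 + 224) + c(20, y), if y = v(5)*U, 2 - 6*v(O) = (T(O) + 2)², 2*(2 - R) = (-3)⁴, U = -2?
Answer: 1553/6 ≈ 258.83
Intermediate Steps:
R = -77/2 (R = 2 - ½*(-3)⁴ = 2 - ½*81 = 2 - 81/2 = -77/2 ≈ -38.500)
v(O) = -7/6 (v(O) = ⅓ - (-5 + 2)²/6 = ⅓ - ⅙*(-3)² = ⅓ - ⅙*9 = ⅓ - 3/2 = -7/6)
y = 7/3 (y = -7/6*(-2) = 7/3 ≈ 2.3333)
c(F, D) = 83/2 + D (c(F, D) = 3 - (-77/2 - D) = 3 + (77/2 + D) = 83/2 + D)
(-9 + 224) + c(20, y) = (-9 + 224) + (83/2 + 7/3) = 215 + 263/6 = 1553/6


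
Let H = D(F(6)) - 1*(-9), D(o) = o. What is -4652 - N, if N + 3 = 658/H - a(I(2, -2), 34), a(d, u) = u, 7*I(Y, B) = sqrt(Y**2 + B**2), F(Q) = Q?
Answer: -69883/15 ≈ -4658.9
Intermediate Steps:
I(Y, B) = sqrt(B**2 + Y**2)/7 (I(Y, B) = sqrt(Y**2 + B**2)/7 = sqrt(B**2 + Y**2)/7)
H = 15 (H = 6 - 1*(-9) = 6 + 9 = 15)
N = 103/15 (N = -3 + (658/15 - 1*34) = -3 + (658*(1/15) - 34) = -3 + (658/15 - 34) = -3 + 148/15 = 103/15 ≈ 6.8667)
-4652 - N = -4652 - 1*103/15 = -4652 - 103/15 = -69883/15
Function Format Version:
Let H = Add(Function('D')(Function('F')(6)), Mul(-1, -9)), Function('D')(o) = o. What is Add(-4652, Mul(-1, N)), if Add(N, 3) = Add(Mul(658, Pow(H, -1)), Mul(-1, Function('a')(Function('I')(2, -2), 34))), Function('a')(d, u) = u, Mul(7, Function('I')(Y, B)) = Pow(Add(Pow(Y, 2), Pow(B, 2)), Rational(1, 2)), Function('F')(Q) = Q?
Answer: Rational(-69883, 15) ≈ -4658.9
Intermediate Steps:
Function('I')(Y, B) = Mul(Rational(1, 7), Pow(Add(Pow(B, 2), Pow(Y, 2)), Rational(1, 2))) (Function('I')(Y, B) = Mul(Rational(1, 7), Pow(Add(Pow(Y, 2), Pow(B, 2)), Rational(1, 2))) = Mul(Rational(1, 7), Pow(Add(Pow(B, 2), Pow(Y, 2)), Rational(1, 2))))
H = 15 (H = Add(6, Mul(-1, -9)) = Add(6, 9) = 15)
N = Rational(103, 15) (N = Add(-3, Add(Mul(658, Pow(15, -1)), Mul(-1, 34))) = Add(-3, Add(Mul(658, Rational(1, 15)), -34)) = Add(-3, Add(Rational(658, 15), -34)) = Add(-3, Rational(148, 15)) = Rational(103, 15) ≈ 6.8667)
Add(-4652, Mul(-1, N)) = Add(-4652, Mul(-1, Rational(103, 15))) = Add(-4652, Rational(-103, 15)) = Rational(-69883, 15)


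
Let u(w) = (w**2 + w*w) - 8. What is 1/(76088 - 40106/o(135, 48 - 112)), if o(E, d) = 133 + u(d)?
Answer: 8317/632783790 ≈ 1.3144e-5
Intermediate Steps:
u(w) = -8 + 2*w**2 (u(w) = (w**2 + w**2) - 8 = 2*w**2 - 8 = -8 + 2*w**2)
o(E, d) = 125 + 2*d**2 (o(E, d) = 133 + (-8 + 2*d**2) = 125 + 2*d**2)
1/(76088 - 40106/o(135, 48 - 112)) = 1/(76088 - 40106/(125 + 2*(48 - 112)**2)) = 1/(76088 - 40106/(125 + 2*(-64)**2)) = 1/(76088 - 40106/(125 + 2*4096)) = 1/(76088 - 40106/(125 + 8192)) = 1/(76088 - 40106/8317) = 1/(632783790/8317) = 8317/632783790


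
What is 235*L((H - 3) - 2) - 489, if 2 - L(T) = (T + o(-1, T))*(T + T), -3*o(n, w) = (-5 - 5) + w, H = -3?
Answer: -7539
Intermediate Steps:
o(n, w) = 10/3 - w/3 (o(n, w) = -((-5 - 5) + w)/3 = -(-10 + w)/3 = 10/3 - w/3)
L(T) = 2 - 2*T*(10/3 + 2*T/3) (L(T) = 2 - (T + (10/3 - T/3))*(T + T) = 2 - (10/3 + 2*T/3)*2*T = 2 - 2*T*(10/3 + 2*T/3))
235*L((H - 3) - 2) - 489 = 235*(2 - 20*((-3 - 3) - 2)/3 - 4*((-3 - 3) - 2)²/3) - 489 = 235*(2 - 20*(-6 - 2)/3 - 4*(-6 - 2)²/3) - 489 = 235*(2 - 20/3*(-8) - 4/3*(-8)²) - 489 = 235*(2 + 160/3 - 4/3*64) - 489 = 235*(2 + 160/3 - 256/3) - 489 = 235*(-30) - 489 = -7050 - 489 = -7539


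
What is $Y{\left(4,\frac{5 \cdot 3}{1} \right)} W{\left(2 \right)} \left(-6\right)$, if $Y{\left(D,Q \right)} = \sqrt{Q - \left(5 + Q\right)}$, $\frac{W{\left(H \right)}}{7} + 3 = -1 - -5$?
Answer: $- 42 i \sqrt{5} \approx - 93.915 i$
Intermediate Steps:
$W{\left(H \right)} = 7$ ($W{\left(H \right)} = -21 + 7 \left(-1 - -5\right) = -21 + 7 \left(-1 + 5\right) = -21 + 7 \cdot 4 = -21 + 28 = 7$)
$Y{\left(D,Q \right)} = i \sqrt{5}$ ($Y{\left(D,Q \right)} = \sqrt{-5} = i \sqrt{5}$)
$Y{\left(4,\frac{5 \cdot 3}{1} \right)} W{\left(2 \right)} \left(-6\right) = i \sqrt{5} \cdot 7 \left(-6\right) = 7 i \sqrt{5} \left(-6\right) = - 42 i \sqrt{5}$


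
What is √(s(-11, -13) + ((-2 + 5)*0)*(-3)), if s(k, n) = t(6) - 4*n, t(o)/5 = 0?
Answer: 2*√13 ≈ 7.2111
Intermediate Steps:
t(o) = 0 (t(o) = 5*0 = 0)
s(k, n) = -4*n (s(k, n) = 0 - 4*n = -4*n)
√(s(-11, -13) + ((-2 + 5)*0)*(-3)) = √(-4*(-13) + ((-2 + 5)*0)*(-3)) = √(52 + (3*0)*(-3)) = √(52 + 0*(-3)) = √(52 + 0) = √52 = 2*√13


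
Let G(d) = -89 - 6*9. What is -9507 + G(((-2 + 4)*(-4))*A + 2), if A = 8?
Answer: -9650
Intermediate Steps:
G(d) = -143 (G(d) = -89 - 1*54 = -89 - 54 = -143)
-9507 + G(((-2 + 4)*(-4))*A + 2) = -9507 - 143 = -9650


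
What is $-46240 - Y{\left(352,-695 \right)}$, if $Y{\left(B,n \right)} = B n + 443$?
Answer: $197957$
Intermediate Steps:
$Y{\left(B,n \right)} = 443 + B n$
$-46240 - Y{\left(352,-695 \right)} = -46240 - \left(443 + 352 \left(-695\right)\right) = -46240 - \left(443 - 244640\right) = -46240 - -244197 = -46240 + 244197 = 197957$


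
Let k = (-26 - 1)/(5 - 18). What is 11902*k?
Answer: 321354/13 ≈ 24720.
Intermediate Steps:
k = 27/13 (k = -27/(-13) = -27*(-1/13) = 27/13 ≈ 2.0769)
11902*k = 11902*(27/13) = 321354/13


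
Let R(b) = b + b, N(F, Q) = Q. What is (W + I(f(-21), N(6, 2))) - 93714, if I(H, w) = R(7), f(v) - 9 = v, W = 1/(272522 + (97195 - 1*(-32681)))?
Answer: -37704692599/402398 ≈ -93700.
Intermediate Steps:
W = 1/402398 (W = 1/(272522 + (97195 + 32681)) = 1/(272522 + 129876) = 1/402398 ≈ 2.4851e-6)
R(b) = 2*b
f(v) = 9 + v
I(H, w) = 14 (I(H, w) = 2*7 = 14)
(W + I(f(-21), N(6, 2))) - 93714 = (1/402398 + 14) - 93714 = 5633573/402398 - 93714 = -37704692599/402398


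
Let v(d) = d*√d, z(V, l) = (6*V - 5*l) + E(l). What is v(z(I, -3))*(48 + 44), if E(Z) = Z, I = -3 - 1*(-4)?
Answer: 4968*√2 ≈ 7025.8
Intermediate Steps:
I = 1 (I = -3 + 4 = 1)
z(V, l) = -4*l + 6*V (z(V, l) = (6*V - 5*l) + l = (-5*l + 6*V) + l = -4*l + 6*V)
v(d) = d^(3/2)
v(z(I, -3))*(48 + 44) = (-4*(-3) + 6*1)^(3/2)*(48 + 44) = (12 + 6)^(3/2)*92 = 18^(3/2)*92 = (54*√2)*92 = 4968*√2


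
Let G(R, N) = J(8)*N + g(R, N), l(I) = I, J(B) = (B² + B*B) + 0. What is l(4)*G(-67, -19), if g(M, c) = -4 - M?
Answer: -9476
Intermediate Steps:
J(B) = 2*B² (J(B) = (B² + B²) + 0 = 2*B² + 0 = 2*B²)
G(R, N) = -4 - R + 128*N (G(R, N) = (2*8²)*N + (-4 - R) = (2*64)*N + (-4 - R) = 128*N + (-4 - R) = -4 - R + 128*N)
l(4)*G(-67, -19) = 4*(-4 - 1*(-67) + 128*(-19)) = 4*(-4 + 67 - 2432) = 4*(-2369) = -9476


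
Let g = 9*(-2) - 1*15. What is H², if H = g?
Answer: 1089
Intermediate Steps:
g = -33 (g = -18 - 15 = -33)
H = -33
H² = (-33)² = 1089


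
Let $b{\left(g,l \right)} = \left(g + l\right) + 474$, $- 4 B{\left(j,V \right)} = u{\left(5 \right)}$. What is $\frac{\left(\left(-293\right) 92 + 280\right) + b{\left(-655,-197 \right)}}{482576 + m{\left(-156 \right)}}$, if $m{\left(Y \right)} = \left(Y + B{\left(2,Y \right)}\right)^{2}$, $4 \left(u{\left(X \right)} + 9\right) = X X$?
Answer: $- \frac{2308608}{43238227} \approx -0.053393$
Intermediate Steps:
$u{\left(X \right)} = -9 + \frac{X^{2}}{4}$ ($u{\left(X \right)} = -9 + \frac{X X}{4} = -9 + \frac{X^{2}}{4}$)
$B{\left(j,V \right)} = \frac{11}{16}$ ($B{\left(j,V \right)} = - \frac{-9 + \frac{5^{2}}{4}}{4} = - \frac{-9 + \frac{1}{4} \cdot 25}{4} = - \frac{-9 + \frac{25}{4}}{4} = \left(- \frac{1}{4}\right) \left(- \frac{11}{4}\right) = \frac{11}{16}$)
$m{\left(Y \right)} = \left(\frac{11}{16} + Y\right)^{2}$ ($m{\left(Y \right)} = \left(Y + \frac{11}{16}\right)^{2} = \left(\frac{11}{16} + Y\right)^{2}$)
$b{\left(g,l \right)} = 474 + g + l$
$\frac{\left(\left(-293\right) 92 + 280\right) + b{\left(-655,-197 \right)}}{482576 + m{\left(-156 \right)}} = \frac{\left(\left(-293\right) 92 + 280\right) - 378}{482576 + \frac{\left(11 + 16 \left(-156\right)\right)^{2}}{256}} = \frac{\left(-26956 + 280\right) - 378}{482576 + \frac{\left(11 - 2496\right)^{2}}{256}} = \frac{-26676 - 378}{482576 + \frac{\left(-2485\right)^{2}}{256}} = - \frac{27054}{482576 + \frac{1}{256} \cdot 6175225} = - \frac{27054}{482576 + \frac{6175225}{256}} = - \frac{27054}{\frac{129714681}{256}} = \left(-27054\right) \frac{256}{129714681} = - \frac{2308608}{43238227}$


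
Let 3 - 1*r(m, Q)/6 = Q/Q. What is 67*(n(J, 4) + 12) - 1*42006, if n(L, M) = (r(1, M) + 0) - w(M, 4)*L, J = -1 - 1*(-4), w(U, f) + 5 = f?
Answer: -40197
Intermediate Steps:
r(m, Q) = 12 (r(m, Q) = 18 - 6*Q/Q = 18 - 6*1 = 18 - 6 = 12)
w(U, f) = -5 + f
J = 3 (J = -1 + 4 = 3)
n(L, M) = 12 + L (n(L, M) = (12 + 0) - (-5 + 4)*L = 12 - (-1)*L = 12 + L)
67*(n(J, 4) + 12) - 1*42006 = 67*((12 + 3) + 12) - 1*42006 = 67*(15 + 12) - 42006 = 67*27 - 42006 = 1809 - 42006 = -40197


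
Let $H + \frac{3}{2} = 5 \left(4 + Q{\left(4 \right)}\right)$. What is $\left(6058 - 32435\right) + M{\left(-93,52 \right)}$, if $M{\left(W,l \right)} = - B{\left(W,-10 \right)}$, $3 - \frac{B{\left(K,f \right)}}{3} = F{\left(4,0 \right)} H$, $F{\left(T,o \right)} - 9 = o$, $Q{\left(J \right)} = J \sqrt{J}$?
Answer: $- \frac{49613}{2} \approx -24807.0$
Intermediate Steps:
$Q{\left(J \right)} = J^{\frac{3}{2}}$
$F{\left(T,o \right)} = 9 + o$
$H = \frac{117}{2}$ ($H = - \frac{3}{2} + 5 \left(4 + 4^{\frac{3}{2}}\right) = - \frac{3}{2} + 5 \left(4 + 8\right) = - \frac{3}{2} + 5 \cdot 12 = - \frac{3}{2} + 60 = \frac{117}{2} \approx 58.5$)
$B{\left(K,f \right)} = - \frac{3141}{2}$ ($B{\left(K,f \right)} = 9 - 3 \left(9 + 0\right) \frac{117}{2} = 9 - 3 \cdot 9 \cdot \frac{117}{2} = 9 - \frac{3159}{2} = - \frac{3141}{2}$)
$M{\left(W,l \right)} = \frac{3141}{2}$ ($M{\left(W,l \right)} = \left(-1\right) \left(- \frac{3141}{2}\right) = \frac{3141}{2}$)
$\left(6058 - 32435\right) + M{\left(-93,52 \right)} = \left(6058 - 32435\right) + \frac{3141}{2} = -26377 + \frac{3141}{2} = - \frac{49613}{2}$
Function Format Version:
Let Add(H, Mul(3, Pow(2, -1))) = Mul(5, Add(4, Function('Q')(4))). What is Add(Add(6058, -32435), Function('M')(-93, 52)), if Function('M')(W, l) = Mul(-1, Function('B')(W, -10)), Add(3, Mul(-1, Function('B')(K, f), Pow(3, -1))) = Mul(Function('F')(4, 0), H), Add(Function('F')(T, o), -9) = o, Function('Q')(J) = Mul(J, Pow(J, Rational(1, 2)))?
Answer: Rational(-49613, 2) ≈ -24807.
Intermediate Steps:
Function('Q')(J) = Pow(J, Rational(3, 2))
Function('F')(T, o) = Add(9, o)
H = Rational(117, 2) (H = Add(Rational(-3, 2), Mul(5, Add(4, Pow(4, Rational(3, 2))))) = Add(Rational(-3, 2), Mul(5, Add(4, 8))) = Add(Rational(-3, 2), Mul(5, 12)) = Add(Rational(-3, 2), 60) = Rational(117, 2) ≈ 58.500)
Function('B')(K, f) = Rational(-3141, 2) (Function('B')(K, f) = Add(9, Mul(-3, Mul(Add(9, 0), Rational(117, 2)))) = Add(9, Mul(-3, Mul(9, Rational(117, 2)))) = Add(9, Mul(-3, Rational(1053, 2))) = Add(9, Rational(-3159, 2)) = Rational(-3141, 2))
Function('M')(W, l) = Rational(3141, 2) (Function('M')(W, l) = Mul(-1, Rational(-3141, 2)) = Rational(3141, 2))
Add(Add(6058, -32435), Function('M')(-93, 52)) = Add(Add(6058, -32435), Rational(3141, 2)) = Add(-26377, Rational(3141, 2)) = Rational(-49613, 2)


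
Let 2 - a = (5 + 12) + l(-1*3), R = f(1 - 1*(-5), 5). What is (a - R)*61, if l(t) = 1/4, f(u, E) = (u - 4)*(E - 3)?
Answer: -4697/4 ≈ -1174.3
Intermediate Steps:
f(u, E) = (-4 + u)*(-3 + E)
l(t) = ¼ (l(t) = 1*(¼) = ¼)
R = 4 (R = 12 - 4*5 - 3*(1 - 1*(-5)) + 5*(1 - 1*(-5)) = 12 - 20 - 3*(1 + 5) + 5*(1 + 5) = 12 - 20 - 3*6 + 5*6 = 12 - 20 - 18 + 30 = 4)
a = -61/4 (a = 2 - ((5 + 12) + ¼) = 2 - (17 + ¼) = 2 - 1*69/4 = 2 - 69/4 = -61/4 ≈ -15.250)
(a - R)*61 = (-61/4 - 1*4)*61 = (-61/4 - 4)*61 = -77/4*61 = -4697/4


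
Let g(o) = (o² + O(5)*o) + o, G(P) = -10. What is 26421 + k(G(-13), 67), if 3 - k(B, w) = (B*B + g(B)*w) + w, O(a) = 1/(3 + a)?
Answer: 81243/4 ≈ 20311.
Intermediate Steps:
g(o) = o² + 9*o/8 (g(o) = (o² + o/(3 + 5)) + o = (o² + o/8) + o = o² + 9*o/8)
k(B, w) = 3 - w - B² - B*w*(9 + 8*B)/8 (k(B, w) = 3 - ((B*B + (B*(9 + 8*B)/8)*w) + w) = 3 - ((B² + B*w*(9 + 8*B)/8) + w) = 3 - (w + B² + B*w*(9 + 8*B)/8) = 3 + (-w - B² - B*w*(9 + 8*B)/8) = 3 - w - B² - B*w*(9 + 8*B)/8)
26421 + k(G(-13), 67) = 26421 + (3 - 1*67 - 1*(-10)² - ⅛*(-10)*67*(9 + 8*(-10))) = 26421 + (3 - 67 - 1*100 - ⅛*(-10)*67*(9 - 80)) = 26421 + (3 - 67 - 100 - ⅛*(-10)*67*(-71)) = 26421 + (3 - 67 - 100 - 23785/4) = 26421 - 24441/4 = 81243/4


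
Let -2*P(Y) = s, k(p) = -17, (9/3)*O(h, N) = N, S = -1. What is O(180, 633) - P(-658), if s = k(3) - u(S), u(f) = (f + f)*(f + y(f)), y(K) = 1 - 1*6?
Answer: 393/2 ≈ 196.50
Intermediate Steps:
O(h, N) = N/3
y(K) = -5 (y(K) = 1 - 6 = -5)
u(f) = 2*f*(-5 + f) (u(f) = (f + f)*(f - 5) = (2*f)*(-5 + f) = 2*f*(-5 + f))
s = -29 (s = -17 - 2*(-1)*(-5 - 1) = -17 - 2*(-1)*(-6) = -17 - 1*12 = -17 - 12 = -29)
P(Y) = 29/2 (P(Y) = -½*(-29) = 29/2)
O(180, 633) - P(-658) = (⅓)*633 - 1*29/2 = 211 - 29/2 = 393/2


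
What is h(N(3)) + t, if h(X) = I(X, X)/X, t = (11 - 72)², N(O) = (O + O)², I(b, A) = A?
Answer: 3722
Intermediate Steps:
N(O) = 4*O² (N(O) = (2*O)² = 4*O²)
t = 3721 (t = (-61)² = 3721)
h(X) = 1 (h(X) = X/X = 1)
h(N(3)) + t = 1 + 3721 = 3722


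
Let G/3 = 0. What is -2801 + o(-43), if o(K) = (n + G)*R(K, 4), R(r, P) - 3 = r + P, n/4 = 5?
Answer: -3521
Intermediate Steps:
n = 20 (n = 4*5 = 20)
G = 0 (G = 3*0 = 0)
R(r, P) = 3 + P + r (R(r, P) = 3 + (r + P) = 3 + (P + r) = 3 + P + r)
o(K) = 140 + 20*K (o(K) = (20 + 0)*(3 + 4 + K) = 20*(7 + K) = 140 + 20*K)
-2801 + o(-43) = -2801 + (140 + 20*(-43)) = -2801 + (140 - 860) = -2801 - 720 = -3521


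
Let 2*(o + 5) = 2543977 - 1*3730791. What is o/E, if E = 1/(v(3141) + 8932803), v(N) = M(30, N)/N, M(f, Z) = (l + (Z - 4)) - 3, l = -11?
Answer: -1849990746262728/349 ≈ -5.3008e+12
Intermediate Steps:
M(f, Z) = -18 + Z (M(f, Z) = (-11 + (Z - 4)) - 3 = (-11 + (-4 + Z)) - 3 = (-15 + Z) - 3 = -18 + Z)
v(N) = (-18 + N)/N
E = 349/3117548594 (E = 1/((-18 + 3141)/3141 + 8932803) = 1/((1/3141)*3123 + 8932803) = 1/(347/349 + 8932803) = 1/(3117548594/349) = 349/3117548594 ≈ 1.1195e-7)
o = -593412 (o = -5 + (2543977 - 1*3730791)/2 = -5 + (2543977 - 3730791)/2 = -5 + (1/2)*(-1186814) = -5 - 593407 = -593412)
o/E = -593412/349/3117548594 = -593412*3117548594/349 = -1849990746262728/349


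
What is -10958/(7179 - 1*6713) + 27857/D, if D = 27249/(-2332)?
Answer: -15285565363/6349017 ≈ -2407.5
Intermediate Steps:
D = -27249/2332 (D = 27249*(-1/2332) = -27249/2332 ≈ -11.685)
-10958/(7179 - 1*6713) + 27857/D = -10958/(7179 - 1*6713) + 27857/(-27249/2332) = -10958/(7179 - 6713) + 27857*(-2332/27249) = -10958/466 - 64962524/27249 = -10958*1/466 - 64962524/27249 = -5479/233 - 64962524/27249 = -15285565363/6349017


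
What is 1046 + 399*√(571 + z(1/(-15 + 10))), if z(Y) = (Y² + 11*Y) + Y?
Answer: 1046 + 798*√3554/5 ≈ 10561.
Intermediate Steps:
z(Y) = Y² + 12*Y
1046 + 399*√(571 + z(1/(-15 + 10))) = 1046 + 399*√(571 + (12 + 1/(-15 + 10))/(-15 + 10)) = 1046 + 399*√(571 + (12 + 1/(-5))/(-5)) = 1046 + 399*√(571 - (12 - ⅕)/5) = 1046 + 399*√(571 - ⅕*59/5) = 1046 + 399*√(571 - 59/25) = 1046 + 399*√(14216/25) = 1046 + 399*(2*√3554/5) = 1046 + 798*√3554/5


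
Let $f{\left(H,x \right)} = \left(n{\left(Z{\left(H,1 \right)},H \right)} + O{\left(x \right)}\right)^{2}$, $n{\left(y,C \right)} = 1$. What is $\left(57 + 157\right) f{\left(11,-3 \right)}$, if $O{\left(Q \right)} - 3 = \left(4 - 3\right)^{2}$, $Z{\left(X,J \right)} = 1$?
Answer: $5350$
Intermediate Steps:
$O{\left(Q \right)} = 4$ ($O{\left(Q \right)} = 3 + \left(4 - 3\right)^{2} = 3 + 1^{2} = 3 + 1 = 4$)
$f{\left(H,x \right)} = 25$ ($f{\left(H,x \right)} = \left(1 + 4\right)^{2} = 5^{2} = 25$)
$\left(57 + 157\right) f{\left(11,-3 \right)} = \left(57 + 157\right) 25 = 214 \cdot 25 = 5350$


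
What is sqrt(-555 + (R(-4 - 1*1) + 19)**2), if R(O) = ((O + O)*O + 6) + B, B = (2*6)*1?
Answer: sqrt(7014) ≈ 83.750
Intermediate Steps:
B = 12 (B = 12*1 = 12)
R(O) = 18 + 2*O**2 (R(O) = ((O + O)*O + 6) + 12 = ((2*O)*O + 6) + 12 = (2*O**2 + 6) + 12 = (6 + 2*O**2) + 12 = 18 + 2*O**2)
sqrt(-555 + (R(-4 - 1*1) + 19)**2) = sqrt(-555 + ((18 + 2*(-4 - 1*1)**2) + 19)**2) = sqrt(-555 + ((18 + 2*(-4 - 1)**2) + 19)**2) = sqrt(-555 + ((18 + 2*(-5)**2) + 19)**2) = sqrt(-555 + ((18 + 2*25) + 19)**2) = sqrt(-555 + ((18 + 50) + 19)**2) = sqrt(-555 + (68 + 19)**2) = sqrt(-555 + 87**2) = sqrt(-555 + 7569) = sqrt(7014)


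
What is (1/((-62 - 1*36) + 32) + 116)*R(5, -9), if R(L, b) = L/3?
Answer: 38275/198 ≈ 193.31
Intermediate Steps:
R(L, b) = L/3 (R(L, b) = L*(1/3) = L/3)
(1/((-62 - 1*36) + 32) + 116)*R(5, -9) = (1/((-62 - 1*36) + 32) + 116)*((1/3)*5) = (1/((-62 - 36) + 32) + 116)*(5/3) = (1/(-98 + 32) + 116)*(5/3) = (1/(-66) + 116)*(5/3) = (-1/66 + 116)*(5/3) = (7655/66)*(5/3) = 38275/198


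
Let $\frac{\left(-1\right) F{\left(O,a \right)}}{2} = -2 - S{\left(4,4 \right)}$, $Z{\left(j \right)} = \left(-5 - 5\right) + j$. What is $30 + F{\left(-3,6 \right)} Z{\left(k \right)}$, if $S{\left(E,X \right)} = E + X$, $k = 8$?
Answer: $-10$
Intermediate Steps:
$Z{\left(j \right)} = -10 + j$
$F{\left(O,a \right)} = 20$ ($F{\left(O,a \right)} = - 2 \left(-2 - \left(4 + 4\right)\right) = - 2 \left(-2 - 8\right) = \left(-2\right) \left(-10\right) = 20$)
$30 + F{\left(-3,6 \right)} Z{\left(k \right)} = 30 + 20 \left(-10 + 8\right) = 30 + 20 \left(-2\right) = 30 - 40 = -10$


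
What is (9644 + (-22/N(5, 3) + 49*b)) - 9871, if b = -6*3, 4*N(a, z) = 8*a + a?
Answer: -49993/45 ≈ -1111.0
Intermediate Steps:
N(a, z) = 9*a/4 (N(a, z) = (8*a + a)/4 = (9*a)/4 = 9*a/4)
b = -18
(9644 + (-22/N(5, 3) + 49*b)) - 9871 = (9644 + (-22/((9/4)*5) + 49*(-18))) - 9871 = (9644 + (-22/45/4 - 882)) - 9871 = (9644 + (-22*4/45 - 882)) - 9871 = (9644 + (-88/45 - 882)) - 9871 = (9644 - 39778/45) - 9871 = 394202/45 - 9871 = -49993/45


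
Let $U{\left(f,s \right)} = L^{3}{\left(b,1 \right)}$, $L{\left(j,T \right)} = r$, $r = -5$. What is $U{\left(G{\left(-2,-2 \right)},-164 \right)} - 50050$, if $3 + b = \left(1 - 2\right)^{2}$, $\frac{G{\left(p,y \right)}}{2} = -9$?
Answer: $-50175$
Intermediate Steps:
$G{\left(p,y \right)} = -18$ ($G{\left(p,y \right)} = 2 \left(-9\right) = -18$)
$b = -2$ ($b = -3 + \left(1 - 2\right)^{2} = -3 + \left(-1\right)^{2} = -3 + 1 = -2$)
$L{\left(j,T \right)} = -5$
$U{\left(f,s \right)} = -125$ ($U{\left(f,s \right)} = \left(-5\right)^{3} = -125$)
$U{\left(G{\left(-2,-2 \right)},-164 \right)} - 50050 = -125 - 50050 = -50175$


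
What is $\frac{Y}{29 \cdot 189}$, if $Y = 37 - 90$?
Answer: $- \frac{53}{5481} \approx -0.0096698$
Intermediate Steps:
$Y = -53$ ($Y = 37 - 90 = -53$)
$\frac{Y}{29 \cdot 189} = - \frac{53}{29 \cdot 189} = - \frac{53}{5481}$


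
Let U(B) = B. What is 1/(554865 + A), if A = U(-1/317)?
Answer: 317/175892204 ≈ 1.8022e-6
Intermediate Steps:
A = -1/317 ≈ -0.0031546
1/(554865 + A) = 1/(554865 - 1/317) = 1/(175892204/317) = 317/175892204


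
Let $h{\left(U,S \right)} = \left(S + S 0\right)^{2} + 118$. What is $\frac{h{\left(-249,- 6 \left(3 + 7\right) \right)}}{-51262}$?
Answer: $- \frac{1859}{25631} \approx -0.072529$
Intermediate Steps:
$h{\left(U,S \right)} = 118 + S^{2}$ ($h{\left(U,S \right)} = \left(S + 0\right)^{2} + 118 = S^{2} + 118 = 118 + S^{2}$)
$\frac{h{\left(-249,- 6 \left(3 + 7\right) \right)}}{-51262} = \frac{118 + \left(- 6 \left(3 + 7\right)\right)^{2}}{-51262} = \left(118 + \left(\left(-6\right) 10\right)^{2}\right) \left(- \frac{1}{51262}\right) = \left(118 + \left(-60\right)^{2}\right) \left(- \frac{1}{51262}\right) = \left(118 + 3600\right) \left(- \frac{1}{51262}\right) = 3718 \left(- \frac{1}{51262}\right) = - \frac{1859}{25631}$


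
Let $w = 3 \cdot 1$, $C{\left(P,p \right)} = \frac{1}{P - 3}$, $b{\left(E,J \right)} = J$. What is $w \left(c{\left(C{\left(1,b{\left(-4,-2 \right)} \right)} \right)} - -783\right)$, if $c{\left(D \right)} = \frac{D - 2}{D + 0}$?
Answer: $2364$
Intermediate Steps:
$C{\left(P,p \right)} = \frac{1}{-3 + P}$
$c{\left(D \right)} = \frac{-2 + D}{D}$
$w = 3$
$w \left(c{\left(C{\left(1,b{\left(-4,-2 \right)} \right)} \right)} - -783\right) = 3 \left(\frac{-2 + \frac{1}{-3 + 1}}{\frac{1}{-3 + 1}} - -783\right) = 3 \left(\frac{-2 + \frac{1}{-2}}{\frac{1}{-2}} + 783\right) = 3 \left(\frac{-2 - \frac{1}{2}}{- \frac{1}{2}} + 783\right) = 3 \left(\left(-2\right) \left(- \frac{5}{2}\right) + 783\right) = 3 \left(5 + 783\right) = 3 \cdot 788 = 2364$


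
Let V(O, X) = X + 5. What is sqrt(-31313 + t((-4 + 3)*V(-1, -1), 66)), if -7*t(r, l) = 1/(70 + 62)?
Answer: I*sqrt(6683572203)/462 ≈ 176.95*I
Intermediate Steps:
V(O, X) = 5 + X
t(r, l) = -1/924 (t(r, l) = -1/(7*(70 + 62)) = -1/7/132 = -1/7*1/132 = -1/924)
sqrt(-31313 + t((-4 + 3)*V(-1, -1), 66)) = sqrt(-31313 - 1/924) = sqrt(-28933213/924) = I*sqrt(6683572203)/462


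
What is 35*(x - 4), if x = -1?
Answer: -175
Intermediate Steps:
35*(x - 4) = 35*(-1 - 4) = 35*(-5) = -175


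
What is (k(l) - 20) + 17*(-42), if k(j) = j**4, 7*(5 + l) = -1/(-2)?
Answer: -5530223/38416 ≈ -143.96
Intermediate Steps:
l = -69/14 (l = -5 + (-1/(-2))/7 = -5 + (-1*(-1/2))/7 = -5 + (1/7)*(1/2) = -5 + 1/14 = -69/14 ≈ -4.9286)
(k(l) - 20) + 17*(-42) = ((-69/14)**4 - 20) + 17*(-42) = (22667121/38416 - 20) - 714 = 21898801/38416 - 714 = -5530223/38416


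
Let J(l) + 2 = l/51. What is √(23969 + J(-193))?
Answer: 2*√15582081/51 ≈ 154.80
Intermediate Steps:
J(l) = -2 + l/51
√(23969 + J(-193)) = √(23969 + (-2 + (1/51)*(-193))) = √(23969 + (-2 - 193/51)) = √(23969 - 295/51) = √(1222124/51) = 2*√15582081/51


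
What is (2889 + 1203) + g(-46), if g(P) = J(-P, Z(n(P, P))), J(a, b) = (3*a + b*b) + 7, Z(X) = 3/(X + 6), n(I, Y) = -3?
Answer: 4238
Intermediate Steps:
Z(X) = 3/(6 + X)
J(a, b) = 7 + b² + 3*a (J(a, b) = (3*a + b²) + 7 = (b² + 3*a) + 7 = 7 + b² + 3*a)
g(P) = 8 - 3*P (g(P) = 7 + (3/(6 - 3))² + 3*(-P) = 7 + (3/3)² - 3*P = 7 + (3*(⅓))² - 3*P = 7 + 1² - 3*P = 7 + 1 - 3*P = 8 - 3*P)
(2889 + 1203) + g(-46) = (2889 + 1203) + (8 - 3*(-46)) = 4092 + (8 + 138) = 4092 + 146 = 4238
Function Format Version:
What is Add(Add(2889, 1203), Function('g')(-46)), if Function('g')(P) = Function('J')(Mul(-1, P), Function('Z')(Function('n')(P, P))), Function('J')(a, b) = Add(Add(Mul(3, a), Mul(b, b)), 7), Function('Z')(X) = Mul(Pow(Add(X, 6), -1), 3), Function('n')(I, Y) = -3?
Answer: 4238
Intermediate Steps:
Function('Z')(X) = Mul(3, Pow(Add(6, X), -1)) (Function('Z')(X) = Mul(Pow(Add(6, X), -1), 3) = Mul(3, Pow(Add(6, X), -1)))
Function('J')(a, b) = Add(7, Pow(b, 2), Mul(3, a)) (Function('J')(a, b) = Add(Add(Mul(3, a), Pow(b, 2)), 7) = Add(Add(Pow(b, 2), Mul(3, a)), 7) = Add(7, Pow(b, 2), Mul(3, a)))
Function('g')(P) = Add(8, Mul(-3, P)) (Function('g')(P) = Add(7, Pow(Mul(3, Pow(Add(6, -3), -1)), 2), Mul(3, Mul(-1, P))) = Add(7, Pow(Mul(3, Pow(3, -1)), 2), Mul(-3, P)) = Add(7, Pow(Mul(3, Rational(1, 3)), 2), Mul(-3, P)) = Add(7, Pow(1, 2), Mul(-3, P)) = Add(7, 1, Mul(-3, P)) = Add(8, Mul(-3, P)))
Add(Add(2889, 1203), Function('g')(-46)) = Add(Add(2889, 1203), Add(8, Mul(-3, -46))) = Add(4092, Add(8, 138)) = Add(4092, 146) = 4238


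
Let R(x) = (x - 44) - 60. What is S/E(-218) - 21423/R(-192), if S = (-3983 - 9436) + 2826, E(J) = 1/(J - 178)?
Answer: 33559203/8 ≈ 4.1949e+6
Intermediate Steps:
E(J) = 1/(-178 + J)
R(x) = -104 + x (R(x) = (-44 + x) - 60 = -104 + x)
S = -10593 (S = -13419 + 2826 = -10593)
S/E(-218) - 21423/R(-192) = -10593/(1/(-178 - 218)) - 21423/(-104 - 192) = -10593/(1/(-396)) - 21423/(-296) = -10593/(-1/396) - 21423*(-1/296) = -10593*(-396) + 579/8 = 4194828 + 579/8 = 33559203/8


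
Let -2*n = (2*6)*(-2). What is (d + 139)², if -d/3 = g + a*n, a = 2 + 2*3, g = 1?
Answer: 23104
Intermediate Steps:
n = 12 (n = -2*6*(-2)/2 = -6*(-2) = -½*(-24) = 12)
a = 8 (a = 2 + 6 = 8)
d = -291 (d = -3*(1 + 8*12) = -3*(1 + 96) = -3*97 = -291)
(d + 139)² = (-291 + 139)² = (-152)² = 23104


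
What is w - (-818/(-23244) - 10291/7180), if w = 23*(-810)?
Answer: -777240784709/41722980 ≈ -18629.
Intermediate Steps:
w = -18630
w - (-818/(-23244) - 10291/7180) = -18630 - (-818/(-23244) - 10291/7180) = -18630 - (-818*(-1/23244) - 10291*1/7180) = -18630 - (409/11622 - 10291/7180) = -18630 - 1*(-58332691/41722980) = -18630 + 58332691/41722980 = -777240784709/41722980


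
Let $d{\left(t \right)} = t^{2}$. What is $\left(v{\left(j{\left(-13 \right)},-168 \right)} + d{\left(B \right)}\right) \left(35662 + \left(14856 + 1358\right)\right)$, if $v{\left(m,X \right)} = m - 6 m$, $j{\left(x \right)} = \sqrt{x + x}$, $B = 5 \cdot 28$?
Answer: $1016769600 - 259380 i \sqrt{26} \approx 1.0168 \cdot 10^{9} - 1.3226 \cdot 10^{6} i$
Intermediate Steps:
$B = 140$
$j{\left(x \right)} = \sqrt{2} \sqrt{x}$ ($j{\left(x \right)} = \sqrt{2 x} = \sqrt{2} \sqrt{x}$)
$v{\left(m,X \right)} = - 5 m$ ($v{\left(m,X \right)} = m - 6 m = - 5 m$)
$\left(v{\left(j{\left(-13 \right)},-168 \right)} + d{\left(B \right)}\right) \left(35662 + \left(14856 + 1358\right)\right) = \left(- 5 \sqrt{2} \sqrt{-13} + 140^{2}\right) \left(35662 + \left(14856 + 1358\right)\right) = \left(- 5 \sqrt{2} i \sqrt{13} + 19600\right) \left(35662 + 16214\right) = \left(- 5 i \sqrt{26} + 19600\right) 51876 = \left(19600 - 5 i \sqrt{26}\right) 51876 = 1016769600 - 259380 i \sqrt{26}$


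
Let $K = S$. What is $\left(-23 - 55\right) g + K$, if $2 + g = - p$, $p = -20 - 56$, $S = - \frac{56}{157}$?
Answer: $- \frac{906260}{157} \approx -5772.4$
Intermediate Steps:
$S = - \frac{56}{157}$ ($S = \left(-56\right) \frac{1}{157} = - \frac{56}{157} \approx -0.35669$)
$K = - \frac{56}{157} \approx -0.35669$
$p = -76$ ($p = -20 - 56 = -76$)
$g = 74$ ($g = -2 - -76 = -2 + 76 = 74$)
$\left(-23 - 55\right) g + K = \left(-23 - 55\right) 74 - \frac{56}{157} = \left(-78\right) 74 - \frac{56}{157} = -5772 - \frac{56}{157} = - \frac{906260}{157}$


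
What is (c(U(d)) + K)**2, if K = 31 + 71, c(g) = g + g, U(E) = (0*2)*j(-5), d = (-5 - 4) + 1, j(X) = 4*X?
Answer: 10404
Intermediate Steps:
d = -8 (d = -9 + 1 = -8)
U(E) = 0 (U(E) = (0*2)*(4*(-5)) = 0*(-20) = 0)
c(g) = 2*g
K = 102
(c(U(d)) + K)**2 = (2*0 + 102)**2 = (0 + 102)**2 = 102**2 = 10404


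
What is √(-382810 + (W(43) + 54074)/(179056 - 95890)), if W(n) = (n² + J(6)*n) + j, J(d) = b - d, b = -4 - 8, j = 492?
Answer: I*√294192524848106/27722 ≈ 618.72*I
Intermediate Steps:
b = -12
J(d) = -12 - d
W(n) = 492 + n² - 18*n (W(n) = (n² + (-12 - 1*6)*n) + 492 = (n² + (-12 - 6)*n) + 492 = (n² - 18*n) + 492 = 492 + n² - 18*n)
√(-382810 + (W(43) + 54074)/(179056 - 95890)) = √(-382810 + ((492 + 43² - 18*43) + 54074)/(179056 - 95890)) = √(-382810 + ((492 + 1849 - 774) + 54074)/83166) = √(-382810 + (1567 + 54074)*(1/83166)) = √(-382810 + 55641*(1/83166)) = √(-382810 + 18547/27722) = √(-10612240273/27722) = I*√294192524848106/27722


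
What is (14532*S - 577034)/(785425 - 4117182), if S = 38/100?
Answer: 14287796/83293925 ≈ 0.17153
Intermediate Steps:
S = 19/50 (S = 38*(1/100) = 19/50 ≈ 0.38000)
(14532*S - 577034)/(785425 - 4117182) = (14532*(19/50) - 577034)/(785425 - 4117182) = (138054/25 - 577034)/(-3331757) = -14287796/25*(-1/3331757) = 14287796/83293925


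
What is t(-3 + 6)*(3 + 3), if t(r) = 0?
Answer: 0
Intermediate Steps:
t(-3 + 6)*(3 + 3) = 0*(3 + 3) = 0*6 = 0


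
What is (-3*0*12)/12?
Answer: 0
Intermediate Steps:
(-3*0*12)/12 = (0*12)*(1/12) = 0*(1/12) = 0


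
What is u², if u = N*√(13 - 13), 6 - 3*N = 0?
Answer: 0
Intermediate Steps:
N = 2 (N = 2 - ⅓*0 = 2 + 0 = 2)
u = 0 (u = 2*√(13 - 13) = 2*√0 = 2*0 = 0)
u² = 0² = 0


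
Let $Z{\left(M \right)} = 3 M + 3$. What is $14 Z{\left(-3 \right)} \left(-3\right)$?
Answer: $252$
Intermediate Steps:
$Z{\left(M \right)} = 3 + 3 M$
$14 Z{\left(-3 \right)} \left(-3\right) = 14 \left(3 + 3 \left(-3\right)\right) \left(-3\right) = 14 \left(3 - 9\right) \left(-3\right) = 14 \left(-6\right) \left(-3\right) = \left(-84\right) \left(-3\right) = 252$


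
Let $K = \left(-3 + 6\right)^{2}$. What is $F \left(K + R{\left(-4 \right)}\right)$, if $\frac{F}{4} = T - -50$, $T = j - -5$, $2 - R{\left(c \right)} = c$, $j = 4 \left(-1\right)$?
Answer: $3060$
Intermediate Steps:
$j = -4$
$R{\left(c \right)} = 2 - c$
$T = 1$ ($T = -4 - -5 = -4 + 5 = 1$)
$K = 9$ ($K = 3^{2} = 9$)
$F = 204$ ($F = 4 \left(1 - -50\right) = 4 \left(1 + 50\right) = 4 \cdot 51 = 204$)
$F \left(K + R{\left(-4 \right)}\right) = 204 \left(9 + \left(2 - -4\right)\right) = 204 \left(9 + \left(2 + 4\right)\right) = 204 \left(9 + 6\right) = 204 \cdot 15 = 3060$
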